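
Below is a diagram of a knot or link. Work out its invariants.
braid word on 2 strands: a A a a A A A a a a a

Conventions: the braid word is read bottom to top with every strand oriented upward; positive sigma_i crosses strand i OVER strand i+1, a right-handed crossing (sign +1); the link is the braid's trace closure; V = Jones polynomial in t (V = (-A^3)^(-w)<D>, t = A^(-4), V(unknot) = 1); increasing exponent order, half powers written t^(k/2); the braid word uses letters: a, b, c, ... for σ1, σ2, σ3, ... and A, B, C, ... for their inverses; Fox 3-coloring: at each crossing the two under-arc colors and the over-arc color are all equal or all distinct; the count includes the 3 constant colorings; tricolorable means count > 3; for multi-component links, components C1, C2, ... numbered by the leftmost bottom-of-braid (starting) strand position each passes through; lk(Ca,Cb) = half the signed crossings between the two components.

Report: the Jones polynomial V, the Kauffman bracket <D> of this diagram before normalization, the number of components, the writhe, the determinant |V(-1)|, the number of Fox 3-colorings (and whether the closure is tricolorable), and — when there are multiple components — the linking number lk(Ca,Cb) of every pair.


V(t) = t + t^3 - t^4
bracket: A^-7 - A^-3 - A^5, w = +3
1 component, writhe +3, over 11 crossings
det 3, colorings 9 of 3^11 — tricolorable
observation: w = +3 shifts under R1 moves; the (-A^3)^(-3) factor cancels that in V


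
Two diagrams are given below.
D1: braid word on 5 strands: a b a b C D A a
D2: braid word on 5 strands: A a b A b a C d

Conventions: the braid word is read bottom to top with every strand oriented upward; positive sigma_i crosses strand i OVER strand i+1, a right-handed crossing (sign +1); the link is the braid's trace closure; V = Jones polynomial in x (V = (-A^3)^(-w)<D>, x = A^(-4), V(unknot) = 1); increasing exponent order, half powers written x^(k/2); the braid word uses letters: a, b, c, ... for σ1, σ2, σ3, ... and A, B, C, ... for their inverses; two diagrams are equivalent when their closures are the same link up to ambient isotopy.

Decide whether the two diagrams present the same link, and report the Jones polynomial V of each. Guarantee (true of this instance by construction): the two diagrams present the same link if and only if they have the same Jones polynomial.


equivalent: no
D1 (bracket -A^-10 + A^-6 + A^2; 8 crossings at w = +2): V = x + x^3 - x^4
V(D2) = 1  [8 crossings, <D> = A^6, w = +2]
observation: 2 values of V(x) split the 2 diagrams


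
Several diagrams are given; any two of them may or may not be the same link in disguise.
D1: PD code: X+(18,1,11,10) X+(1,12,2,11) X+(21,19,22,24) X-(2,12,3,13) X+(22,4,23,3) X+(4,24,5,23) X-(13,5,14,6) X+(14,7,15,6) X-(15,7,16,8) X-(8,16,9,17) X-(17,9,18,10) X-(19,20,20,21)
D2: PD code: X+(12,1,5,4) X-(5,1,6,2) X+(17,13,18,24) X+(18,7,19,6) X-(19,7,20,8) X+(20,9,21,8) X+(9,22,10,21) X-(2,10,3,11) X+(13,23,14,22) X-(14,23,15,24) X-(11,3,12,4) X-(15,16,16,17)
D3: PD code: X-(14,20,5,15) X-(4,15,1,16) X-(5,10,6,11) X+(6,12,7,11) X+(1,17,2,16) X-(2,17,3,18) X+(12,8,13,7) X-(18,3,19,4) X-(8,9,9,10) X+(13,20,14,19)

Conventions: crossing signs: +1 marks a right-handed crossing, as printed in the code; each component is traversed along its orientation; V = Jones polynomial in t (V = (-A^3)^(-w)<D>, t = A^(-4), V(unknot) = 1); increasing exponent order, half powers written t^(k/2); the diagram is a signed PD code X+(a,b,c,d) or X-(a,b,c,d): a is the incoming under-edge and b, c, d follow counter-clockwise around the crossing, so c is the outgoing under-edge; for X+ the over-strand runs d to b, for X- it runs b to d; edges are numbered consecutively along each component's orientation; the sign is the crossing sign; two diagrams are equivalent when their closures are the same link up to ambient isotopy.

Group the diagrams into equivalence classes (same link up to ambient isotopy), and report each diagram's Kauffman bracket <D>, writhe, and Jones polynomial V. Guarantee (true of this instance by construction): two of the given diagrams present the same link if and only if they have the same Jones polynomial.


equivalence classes: {D1, D2} | {D3}
D1 (bracket A^-8 + 2 + A^8; 12 crossings at w = 0): V = t^-2 + 2 + t^2
V(D2) = t^-2 + 2 + t^2  [12 crossings, <D> = A^-8 + 2 + A^8, w = 0]
V(D3) = t^-3 + t^-2 + t^-1 + 1  (w -2, c 10, <D> = A^-6 + A^-2 + A^2 + A^6)
observation: 2 values of V(t) split the 3 diagrams


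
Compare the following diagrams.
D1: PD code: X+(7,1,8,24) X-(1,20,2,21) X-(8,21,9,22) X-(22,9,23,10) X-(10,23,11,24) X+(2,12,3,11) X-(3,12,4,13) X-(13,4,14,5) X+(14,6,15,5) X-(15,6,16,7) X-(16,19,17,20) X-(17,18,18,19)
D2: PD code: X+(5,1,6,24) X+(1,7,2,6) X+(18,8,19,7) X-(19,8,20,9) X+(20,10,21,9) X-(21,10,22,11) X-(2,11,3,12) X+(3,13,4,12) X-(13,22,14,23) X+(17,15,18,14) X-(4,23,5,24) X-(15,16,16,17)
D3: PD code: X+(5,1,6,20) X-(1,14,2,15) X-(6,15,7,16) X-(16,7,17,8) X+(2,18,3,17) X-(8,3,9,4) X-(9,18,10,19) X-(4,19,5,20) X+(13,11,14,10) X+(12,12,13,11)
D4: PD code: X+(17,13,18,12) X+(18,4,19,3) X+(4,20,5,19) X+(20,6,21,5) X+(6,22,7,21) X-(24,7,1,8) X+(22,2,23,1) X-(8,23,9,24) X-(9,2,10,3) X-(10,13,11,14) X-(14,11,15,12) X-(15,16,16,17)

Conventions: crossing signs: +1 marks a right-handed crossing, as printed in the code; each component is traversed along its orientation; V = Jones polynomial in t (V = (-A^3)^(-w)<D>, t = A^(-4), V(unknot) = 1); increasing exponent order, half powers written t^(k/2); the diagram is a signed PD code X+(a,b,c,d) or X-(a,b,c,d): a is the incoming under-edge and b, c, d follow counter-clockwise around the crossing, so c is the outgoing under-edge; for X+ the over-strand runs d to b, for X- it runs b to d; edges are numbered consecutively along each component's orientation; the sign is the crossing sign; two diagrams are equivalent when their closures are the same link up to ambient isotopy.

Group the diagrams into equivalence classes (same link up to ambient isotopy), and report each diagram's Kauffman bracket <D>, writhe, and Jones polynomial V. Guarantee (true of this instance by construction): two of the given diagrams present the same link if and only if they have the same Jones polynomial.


equivalence classes: {D1, D3} | {D2} | {D4}
D1 (bracket A^-14 - A^-10 + 2A^-6 - A^-2 + A^2 - A^6; 12 crossings at w = -6): V = -t^-6 + t^-5 - t^-4 + 2t^-3 - t^-2 + t^-1
V(D2) = 1  (w 0, c 12, <D> = 1)
V(D3) = -t^-6 + t^-5 - t^-4 + 2t^-3 - t^-2 + t^-1  (w -2, c 10, <D> = A^-2 - A^2 + 2A^6 - A^10 + A^14 - A^18)
V(D4) = t^-1 - 1 + 2t - 2t^2 + 2t^3 - 2t^4 + t^5  (w 0, c 12, <D> = A^-20 - 2A^-16 + 2A^-12 - 2A^-8 + 2A^-4 - 1 + A^4)
key observation: comparing 4 Jones polynomials yields 3 groups


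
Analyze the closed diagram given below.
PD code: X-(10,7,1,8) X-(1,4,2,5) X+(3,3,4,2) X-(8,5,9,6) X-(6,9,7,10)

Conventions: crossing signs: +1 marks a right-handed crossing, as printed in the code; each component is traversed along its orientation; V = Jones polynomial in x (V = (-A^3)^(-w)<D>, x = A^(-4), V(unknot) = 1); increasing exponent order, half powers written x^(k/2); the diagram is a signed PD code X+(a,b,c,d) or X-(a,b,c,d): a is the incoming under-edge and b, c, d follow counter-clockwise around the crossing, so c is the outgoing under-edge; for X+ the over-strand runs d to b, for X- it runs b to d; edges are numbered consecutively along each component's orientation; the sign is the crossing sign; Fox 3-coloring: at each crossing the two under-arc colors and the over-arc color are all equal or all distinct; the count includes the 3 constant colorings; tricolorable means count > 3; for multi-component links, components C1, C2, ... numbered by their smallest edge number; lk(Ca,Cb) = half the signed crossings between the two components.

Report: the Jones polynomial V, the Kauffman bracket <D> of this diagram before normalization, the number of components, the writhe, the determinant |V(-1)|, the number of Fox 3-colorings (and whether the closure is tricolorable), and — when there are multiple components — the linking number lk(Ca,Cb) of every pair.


V = -x^-4 + x^-3 + x^-1
<D> = -A^-5 - A^3 + A^7 (w = -3)
1 component over 5 crossings, w = -3
9 Fox colorings among 3^5, |V(-1)| = 3: tricolorable
why: w = -3 (over 5 crossings) is diagram-only; (-A^3)^(3) removes it from V


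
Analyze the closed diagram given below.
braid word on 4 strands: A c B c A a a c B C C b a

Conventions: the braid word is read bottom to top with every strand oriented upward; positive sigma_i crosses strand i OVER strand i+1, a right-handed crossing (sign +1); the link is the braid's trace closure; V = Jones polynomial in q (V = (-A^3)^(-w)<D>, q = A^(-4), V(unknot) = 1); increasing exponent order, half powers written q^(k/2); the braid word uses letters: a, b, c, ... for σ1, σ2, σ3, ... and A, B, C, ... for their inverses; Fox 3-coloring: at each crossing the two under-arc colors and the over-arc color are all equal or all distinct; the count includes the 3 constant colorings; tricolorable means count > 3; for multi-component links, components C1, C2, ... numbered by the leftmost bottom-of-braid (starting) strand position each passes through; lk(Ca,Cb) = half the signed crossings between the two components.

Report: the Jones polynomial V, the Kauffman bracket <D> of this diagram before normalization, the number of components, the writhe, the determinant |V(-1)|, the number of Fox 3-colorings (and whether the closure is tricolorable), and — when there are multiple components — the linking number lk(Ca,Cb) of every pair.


V = -q^-3 + q^-2 - q^-1 + 3 - q + q^2 - q^3
<D> = A^-9 - A^-5 + A^-1 - 3A^3 + A^7 - A^11 + A^15 (w = +1)
1 component over 13 crossings, w = +1
27 Fox colorings among 3^13, |V(-1)| = 9: tricolorable
why: det 9 = |V(-1)|; divisible by 3, so tricolorable


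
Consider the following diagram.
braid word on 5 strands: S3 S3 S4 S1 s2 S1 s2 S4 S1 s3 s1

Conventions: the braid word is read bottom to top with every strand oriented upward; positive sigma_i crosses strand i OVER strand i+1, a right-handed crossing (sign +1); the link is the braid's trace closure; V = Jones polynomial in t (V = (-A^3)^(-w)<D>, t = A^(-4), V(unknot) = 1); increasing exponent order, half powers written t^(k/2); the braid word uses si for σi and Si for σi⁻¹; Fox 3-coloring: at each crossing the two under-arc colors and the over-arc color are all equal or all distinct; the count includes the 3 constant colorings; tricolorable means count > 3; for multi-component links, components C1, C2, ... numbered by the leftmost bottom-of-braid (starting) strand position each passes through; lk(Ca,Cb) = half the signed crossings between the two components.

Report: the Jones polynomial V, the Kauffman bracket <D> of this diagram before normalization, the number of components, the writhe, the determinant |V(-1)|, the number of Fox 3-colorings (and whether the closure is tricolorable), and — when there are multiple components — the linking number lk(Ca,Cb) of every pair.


V = -t^(-9/2) + t^(-7/2) - 2t^(-5/2) + 2t^(-3/2) - 2t^(-1/2) + t^(1/2) - t^(3/2)
<D> = A^-15 - A^-11 + 2A^-7 - 2A^-3 + 2A - A^5 + A^9 (w = -3)
2 components over 11 crossings, w = -3
lk(C1,C2): -1
3 Fox colorings among 3^11, |V(-1)| = 10: not tricolorable
why: the span of V is 6, within the link bound 11 + 2 - 1


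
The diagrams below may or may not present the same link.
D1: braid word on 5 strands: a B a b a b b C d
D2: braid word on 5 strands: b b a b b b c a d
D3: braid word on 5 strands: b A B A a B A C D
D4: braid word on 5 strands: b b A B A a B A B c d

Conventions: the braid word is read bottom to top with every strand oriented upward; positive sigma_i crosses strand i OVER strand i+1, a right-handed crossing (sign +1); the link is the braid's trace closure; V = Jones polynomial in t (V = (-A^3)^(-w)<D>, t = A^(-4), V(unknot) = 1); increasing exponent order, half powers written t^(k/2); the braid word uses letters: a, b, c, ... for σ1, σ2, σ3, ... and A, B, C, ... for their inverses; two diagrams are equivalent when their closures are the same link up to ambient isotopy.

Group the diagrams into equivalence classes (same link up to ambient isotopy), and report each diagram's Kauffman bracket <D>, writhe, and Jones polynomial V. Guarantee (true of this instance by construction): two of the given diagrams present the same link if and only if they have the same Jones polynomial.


grouping into links: {D1} | {D2} | {D3, D4}
V(D1) = -t^(3/2) - 2t^(7/2) + t^(9/2) - t^(11/2) + t^(13/2)  (w +5, c 9, <D> = -A^-11 + A^-7 - A^-3 + 2A + A^9)
D2 (bracket -A^-3 + A + A^9 + A^17; 9 crossings at w = +9): V = -t^(5/2) - t^(9/2) - t^(13/2) + t^(15/2)
V(D3) = -t^(-9/2) - t^(-5/2) + t^(-3/2) - t^(-1/2)  (w -5, c 9, <D> = A^-13 - A^-9 + A^-5 + A^3)
V(D4) = -t^(-9/2) - t^(-5/2) + t^(-3/2) - t^(-1/2)  [11 crossings, <D> = A^-1 - A^3 + A^7 + A^15, w = -1]
why: comparing 4 Jones polynomials yields 3 groups


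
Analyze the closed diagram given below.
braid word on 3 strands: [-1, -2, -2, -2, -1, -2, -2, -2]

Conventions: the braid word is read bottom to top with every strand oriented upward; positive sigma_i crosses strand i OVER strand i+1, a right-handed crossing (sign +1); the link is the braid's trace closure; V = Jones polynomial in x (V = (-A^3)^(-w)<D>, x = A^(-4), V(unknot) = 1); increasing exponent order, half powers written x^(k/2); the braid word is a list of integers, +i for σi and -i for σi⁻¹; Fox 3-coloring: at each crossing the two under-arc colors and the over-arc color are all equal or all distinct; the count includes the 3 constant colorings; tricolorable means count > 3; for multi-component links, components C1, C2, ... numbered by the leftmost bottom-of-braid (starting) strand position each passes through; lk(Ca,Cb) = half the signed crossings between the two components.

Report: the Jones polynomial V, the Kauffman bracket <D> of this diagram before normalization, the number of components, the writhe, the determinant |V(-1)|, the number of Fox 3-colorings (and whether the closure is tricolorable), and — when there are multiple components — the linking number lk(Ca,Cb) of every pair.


V(x) = -x^-8 + x^-5 + x^-3
bracket: A^-12 + A^-4 - A^8, w = -8
1 component, writhe -8, over 8 crossings
det 3, colorings 9 of 3^8 — tricolorable
observation: V spans 5 powers of x: at least 5 crossings in any diagram


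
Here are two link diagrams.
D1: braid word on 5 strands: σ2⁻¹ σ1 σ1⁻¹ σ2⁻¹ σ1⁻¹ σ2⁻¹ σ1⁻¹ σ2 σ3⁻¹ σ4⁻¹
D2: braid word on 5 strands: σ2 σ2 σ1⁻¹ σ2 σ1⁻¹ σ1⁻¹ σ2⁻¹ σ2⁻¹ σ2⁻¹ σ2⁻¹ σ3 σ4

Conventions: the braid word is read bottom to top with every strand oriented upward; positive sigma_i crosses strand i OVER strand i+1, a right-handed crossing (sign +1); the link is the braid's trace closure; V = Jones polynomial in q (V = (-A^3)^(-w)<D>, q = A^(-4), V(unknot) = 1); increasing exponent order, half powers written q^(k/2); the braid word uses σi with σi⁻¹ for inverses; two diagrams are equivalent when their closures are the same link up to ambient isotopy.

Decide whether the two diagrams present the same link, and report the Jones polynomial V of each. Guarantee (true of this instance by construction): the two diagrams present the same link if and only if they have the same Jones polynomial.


equivalent: no
V(D1) = -q^-4 + q^-3 + q^-1  (w -6, c 10, <D> = A^-14 + A^-6 - A^-2)
V(D2) = -q^-6 + q^-5 - q^-4 + 2q^-3 - q^-2 + q^-1  (w -2, c 12, <D> = A^-2 - A^2 + 2A^6 - A^10 + A^14 - A^18)
why: comparing 2 Jones polynomials yields 2 groups


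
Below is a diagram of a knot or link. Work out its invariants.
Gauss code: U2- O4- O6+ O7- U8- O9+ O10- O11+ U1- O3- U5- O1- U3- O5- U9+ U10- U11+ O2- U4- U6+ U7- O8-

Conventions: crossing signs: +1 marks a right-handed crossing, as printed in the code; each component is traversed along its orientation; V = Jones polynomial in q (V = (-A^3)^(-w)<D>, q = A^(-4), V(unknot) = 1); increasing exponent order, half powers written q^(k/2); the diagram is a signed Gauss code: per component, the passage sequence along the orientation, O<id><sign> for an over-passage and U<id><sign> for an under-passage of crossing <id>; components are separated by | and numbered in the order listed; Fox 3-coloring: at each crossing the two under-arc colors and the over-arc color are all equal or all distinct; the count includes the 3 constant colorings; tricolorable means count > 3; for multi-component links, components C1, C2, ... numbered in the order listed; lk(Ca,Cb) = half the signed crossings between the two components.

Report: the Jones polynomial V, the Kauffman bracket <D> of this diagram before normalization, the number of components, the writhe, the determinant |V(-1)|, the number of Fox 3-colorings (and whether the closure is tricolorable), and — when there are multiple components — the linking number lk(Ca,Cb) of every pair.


V(q) = q^-8 - 2q^-7 + q^-6 - 2q^-5 + 2q^-4 + q^-2
bracket: -A^-7 - 2A + 2A^5 - A^9 + 2A^13 - A^17, w = -5
1 component, writhe -5, over 11 crossings
det 9, colorings 27 of 3^11 — tricolorable
observation: the span of V is 6, forcing >= 6 crossings in any diagram


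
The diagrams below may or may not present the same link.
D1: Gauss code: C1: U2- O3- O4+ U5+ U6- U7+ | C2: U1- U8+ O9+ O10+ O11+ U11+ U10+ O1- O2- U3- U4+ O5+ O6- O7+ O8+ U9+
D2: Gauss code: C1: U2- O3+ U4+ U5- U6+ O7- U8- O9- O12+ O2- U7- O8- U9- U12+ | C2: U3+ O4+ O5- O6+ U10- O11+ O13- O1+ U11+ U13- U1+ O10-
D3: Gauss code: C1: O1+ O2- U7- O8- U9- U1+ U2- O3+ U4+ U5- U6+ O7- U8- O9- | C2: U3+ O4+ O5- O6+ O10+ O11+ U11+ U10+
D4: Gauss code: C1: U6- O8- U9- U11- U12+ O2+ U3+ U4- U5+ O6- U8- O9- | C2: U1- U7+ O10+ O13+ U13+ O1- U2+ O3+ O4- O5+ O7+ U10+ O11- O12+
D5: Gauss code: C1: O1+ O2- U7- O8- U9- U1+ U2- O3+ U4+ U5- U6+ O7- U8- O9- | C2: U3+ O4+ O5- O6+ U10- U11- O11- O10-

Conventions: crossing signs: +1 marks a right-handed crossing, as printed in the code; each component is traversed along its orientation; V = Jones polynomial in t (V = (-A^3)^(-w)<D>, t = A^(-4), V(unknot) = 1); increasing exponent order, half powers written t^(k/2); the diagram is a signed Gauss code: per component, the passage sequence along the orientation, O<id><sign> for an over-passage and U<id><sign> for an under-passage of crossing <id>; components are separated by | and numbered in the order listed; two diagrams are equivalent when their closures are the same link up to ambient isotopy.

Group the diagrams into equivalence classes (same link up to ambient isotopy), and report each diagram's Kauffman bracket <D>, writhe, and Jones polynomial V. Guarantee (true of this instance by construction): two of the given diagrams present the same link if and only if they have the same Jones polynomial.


classes: {D1} | {D2, D3, D4, D5}
V(D1) = -t^(-1/2) - t^(1/2)  [11 crossings, <D> = A^7 + A^11, w = +3]
D2 (bracket A^-9 + 2A^-1 - A^3 + A^7 - A^11; 13 crossings at w = -1): V = t^(-7/2) - t^(-5/2) + t^(-3/2) - 2t^(-1/2) - t^(3/2)
D3 (bracket A^-3 + 2A^5 - A^9 + A^13 - A^17; 11 crossings at w = +1): V = t^(-7/2) - t^(-5/2) + t^(-3/2) - 2t^(-1/2) - t^(3/2)
V(D4) = t^(-7/2) - t^(-5/2) + t^(-3/2) - 2t^(-1/2) - t^(3/2)  (w +1, c 13, <D> = A^-3 + 2A^5 - A^9 + A^13 - A^17)
V(D5) = t^(-7/2) - t^(-5/2) + t^(-3/2) - 2t^(-1/2) - t^(3/2)  (w -3, c 11, <D> = A^-15 + 2A^-7 - A^-3 + A - A^5)
note: V(t) takes 2 values over 5 diagrams, fixing the grouping


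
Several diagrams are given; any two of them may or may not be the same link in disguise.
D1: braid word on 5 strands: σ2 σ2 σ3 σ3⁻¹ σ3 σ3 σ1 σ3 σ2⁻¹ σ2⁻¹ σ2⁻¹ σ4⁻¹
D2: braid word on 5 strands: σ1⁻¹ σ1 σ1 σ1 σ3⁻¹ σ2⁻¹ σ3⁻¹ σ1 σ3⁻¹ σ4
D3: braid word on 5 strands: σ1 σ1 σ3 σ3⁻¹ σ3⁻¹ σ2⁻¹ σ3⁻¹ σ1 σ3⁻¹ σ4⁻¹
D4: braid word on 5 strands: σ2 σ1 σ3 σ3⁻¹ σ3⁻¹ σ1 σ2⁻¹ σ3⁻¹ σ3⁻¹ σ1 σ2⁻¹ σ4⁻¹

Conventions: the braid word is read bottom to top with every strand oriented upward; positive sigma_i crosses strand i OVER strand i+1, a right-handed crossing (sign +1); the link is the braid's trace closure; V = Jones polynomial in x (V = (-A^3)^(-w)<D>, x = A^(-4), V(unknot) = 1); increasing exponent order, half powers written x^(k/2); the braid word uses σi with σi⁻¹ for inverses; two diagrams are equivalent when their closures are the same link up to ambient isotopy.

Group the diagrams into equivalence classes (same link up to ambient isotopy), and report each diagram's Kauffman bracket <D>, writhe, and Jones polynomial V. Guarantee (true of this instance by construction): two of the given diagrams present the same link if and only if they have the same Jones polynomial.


grouping into links: {D1} | {D2, D3, D4}
V(D1) = x + x^3 - x^4  (w +2, c 12, <D> = -A^-10 + A^-6 + A^2)
V(D2) = -x^-3 + x^-2 - x^-1 + 3 - x + x^2 - x^3  [10 crossings, <D> = -A^-12 + A^-8 - A^-4 + 3 - A^4 + A^8 - A^12, w = 0]
D3 (bracket -A^-18 + A^-14 - A^-10 + 3A^-6 - A^-2 + A^2 - A^6; 10 crossings at w = -2): V = -x^-3 + x^-2 - x^-1 + 3 - x + x^2 - x^3
D4 (bracket -A^-18 + A^-14 - A^-10 + 3A^-6 - A^-2 + A^2 - A^6; 12 crossings at w = -2): V = -x^-3 + x^-2 - x^-1 + 3 - x + x^2 - x^3
key observation: 2 values of V(x) split the 4 diagrams


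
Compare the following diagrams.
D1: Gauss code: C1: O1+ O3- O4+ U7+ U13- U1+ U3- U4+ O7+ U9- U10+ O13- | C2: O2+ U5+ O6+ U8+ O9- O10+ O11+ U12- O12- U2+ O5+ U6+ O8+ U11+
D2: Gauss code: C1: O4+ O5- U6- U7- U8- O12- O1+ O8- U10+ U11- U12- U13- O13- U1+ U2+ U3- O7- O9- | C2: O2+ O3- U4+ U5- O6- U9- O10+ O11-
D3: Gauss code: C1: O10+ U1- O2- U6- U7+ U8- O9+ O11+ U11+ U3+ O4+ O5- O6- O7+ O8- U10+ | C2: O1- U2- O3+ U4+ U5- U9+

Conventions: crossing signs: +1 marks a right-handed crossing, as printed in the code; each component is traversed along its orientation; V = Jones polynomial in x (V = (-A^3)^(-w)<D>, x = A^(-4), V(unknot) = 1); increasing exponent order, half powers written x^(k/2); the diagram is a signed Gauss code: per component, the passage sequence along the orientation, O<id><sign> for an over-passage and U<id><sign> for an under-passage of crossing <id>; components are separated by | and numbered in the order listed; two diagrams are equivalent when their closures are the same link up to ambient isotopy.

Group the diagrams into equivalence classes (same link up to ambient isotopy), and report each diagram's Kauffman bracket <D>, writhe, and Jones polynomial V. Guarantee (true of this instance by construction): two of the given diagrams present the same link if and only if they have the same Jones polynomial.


grouping into links: {D1} | {D2} | {D3}
V(D1) = -x^(3/2) - x^(5/2) - x^(7/2) + x^(15/2)  (w +5, c 13, <D> = -A^-15 + A + A^5 + A^9)
V(D2) = -x^(-5/2) - x^(-1/2)  [13 crossings, <D> = A^-13 + A^-5, w = -5]
V(D3) = x^(-7/2) - 2x^(-5/2) + x^(-3/2) - 2x^(-1/2) + x^(1/2) - x^(3/2)  [11 crossings, <D> = A^-3 - A + 2A^5 - A^9 + 2A^13 - A^17, w = +1]
why: comparing 3 Jones polynomials yields 3 groups


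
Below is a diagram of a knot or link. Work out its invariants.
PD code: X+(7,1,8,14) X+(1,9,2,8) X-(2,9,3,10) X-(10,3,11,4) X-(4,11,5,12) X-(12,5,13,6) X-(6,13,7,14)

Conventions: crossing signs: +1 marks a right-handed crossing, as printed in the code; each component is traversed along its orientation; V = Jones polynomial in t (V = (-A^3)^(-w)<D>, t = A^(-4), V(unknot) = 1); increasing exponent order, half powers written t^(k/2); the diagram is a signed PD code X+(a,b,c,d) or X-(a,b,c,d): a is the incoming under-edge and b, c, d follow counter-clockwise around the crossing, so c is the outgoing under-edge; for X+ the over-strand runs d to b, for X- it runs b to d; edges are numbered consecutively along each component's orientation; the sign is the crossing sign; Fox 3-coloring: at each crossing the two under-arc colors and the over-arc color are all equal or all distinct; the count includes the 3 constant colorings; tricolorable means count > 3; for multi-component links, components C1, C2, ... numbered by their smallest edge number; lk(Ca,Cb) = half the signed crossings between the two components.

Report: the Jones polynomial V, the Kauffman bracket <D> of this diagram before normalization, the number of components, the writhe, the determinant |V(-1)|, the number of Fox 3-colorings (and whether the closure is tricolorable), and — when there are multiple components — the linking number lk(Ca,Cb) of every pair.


V(t) = -t^-4 + t^-3 + t^-1
bracket: -A^-5 - A^3 + A^7, w = -3
1 component, writhe -3, over 7 crossings
det 3, colorings 9 of 3^7 — tricolorable
observation: the span of V is 3, forcing >= 3 crossings in any diagram


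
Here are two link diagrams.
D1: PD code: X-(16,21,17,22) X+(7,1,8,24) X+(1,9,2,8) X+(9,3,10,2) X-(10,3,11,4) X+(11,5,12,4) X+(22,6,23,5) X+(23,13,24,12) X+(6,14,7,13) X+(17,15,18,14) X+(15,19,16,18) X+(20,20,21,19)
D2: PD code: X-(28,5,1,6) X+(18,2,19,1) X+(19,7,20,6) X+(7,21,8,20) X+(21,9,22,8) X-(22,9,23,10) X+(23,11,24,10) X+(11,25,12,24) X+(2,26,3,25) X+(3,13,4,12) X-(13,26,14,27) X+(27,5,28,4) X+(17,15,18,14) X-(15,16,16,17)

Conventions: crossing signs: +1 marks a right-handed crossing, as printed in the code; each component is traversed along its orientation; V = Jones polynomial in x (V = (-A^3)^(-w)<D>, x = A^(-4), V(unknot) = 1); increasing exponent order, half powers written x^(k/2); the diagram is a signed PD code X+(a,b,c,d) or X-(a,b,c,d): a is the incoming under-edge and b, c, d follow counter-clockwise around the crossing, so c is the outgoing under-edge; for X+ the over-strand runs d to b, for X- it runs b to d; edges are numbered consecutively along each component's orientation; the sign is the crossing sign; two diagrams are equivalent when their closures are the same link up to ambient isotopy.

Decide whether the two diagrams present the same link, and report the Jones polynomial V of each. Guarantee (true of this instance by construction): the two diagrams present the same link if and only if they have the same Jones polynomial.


equivalent: yes
V(D1) = x^2 + x^4 - x^5 + x^6 - x^7  (w +8, c 12, <D> = -A^-4 + 1 - A^4 + A^8 + A^16)
V(D2) = x^2 + x^4 - x^5 + x^6 - x^7  [14 crossings, <D> = -A^-10 + A^-6 - A^-2 + A^2 + A^10, w = +6]
key observation: one V(x) for all 2 diagrams — one class (guaranteed)


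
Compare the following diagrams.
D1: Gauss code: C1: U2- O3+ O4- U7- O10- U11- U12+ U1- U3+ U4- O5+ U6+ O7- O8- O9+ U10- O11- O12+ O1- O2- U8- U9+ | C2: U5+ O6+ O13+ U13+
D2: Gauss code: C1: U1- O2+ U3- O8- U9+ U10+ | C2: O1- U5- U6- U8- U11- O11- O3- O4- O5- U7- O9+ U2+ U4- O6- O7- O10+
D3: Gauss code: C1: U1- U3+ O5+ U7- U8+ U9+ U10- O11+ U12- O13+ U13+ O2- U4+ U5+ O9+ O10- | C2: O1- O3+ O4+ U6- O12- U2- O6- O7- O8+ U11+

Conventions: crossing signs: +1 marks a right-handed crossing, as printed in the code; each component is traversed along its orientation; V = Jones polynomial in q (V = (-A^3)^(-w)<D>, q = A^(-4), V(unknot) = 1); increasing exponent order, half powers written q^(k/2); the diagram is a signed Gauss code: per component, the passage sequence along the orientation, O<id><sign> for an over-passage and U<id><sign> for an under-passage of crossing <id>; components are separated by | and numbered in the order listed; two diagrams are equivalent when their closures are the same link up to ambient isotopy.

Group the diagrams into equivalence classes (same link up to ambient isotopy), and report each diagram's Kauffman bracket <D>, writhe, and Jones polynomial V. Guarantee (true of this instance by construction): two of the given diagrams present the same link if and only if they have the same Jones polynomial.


classes: {D1} | {D2} | {D3}
V(D1) = q^(-7/2) - q^(-5/2) + q^(-3/2) - 2q^(-1/2) - q^(3/2)  [13 crossings, <D> = A^-9 + 2A^-1 - A^3 + A^7 - A^11, w = -1]
V(D2) = q^(-11/2) - q^(-9/2) + q^(-7/2) - 2q^(-5/2) + q^(-3/2) - 2q^(-1/2)  [11 crossings, <D> = 2A^-13 - A^-9 + 2A^-5 - A^-1 + A^3 - A^7, w = -5]
D3 (bracket A^-3 - A + 2A^5 - A^9 + 2A^13 - A^17; 13 crossings at w = +1): V = q^(-7/2) - 2q^(-5/2) + q^(-3/2) - 2q^(-1/2) + q^(1/2) - q^(3/2)
note: 3 values of V(q) split the 3 diagrams


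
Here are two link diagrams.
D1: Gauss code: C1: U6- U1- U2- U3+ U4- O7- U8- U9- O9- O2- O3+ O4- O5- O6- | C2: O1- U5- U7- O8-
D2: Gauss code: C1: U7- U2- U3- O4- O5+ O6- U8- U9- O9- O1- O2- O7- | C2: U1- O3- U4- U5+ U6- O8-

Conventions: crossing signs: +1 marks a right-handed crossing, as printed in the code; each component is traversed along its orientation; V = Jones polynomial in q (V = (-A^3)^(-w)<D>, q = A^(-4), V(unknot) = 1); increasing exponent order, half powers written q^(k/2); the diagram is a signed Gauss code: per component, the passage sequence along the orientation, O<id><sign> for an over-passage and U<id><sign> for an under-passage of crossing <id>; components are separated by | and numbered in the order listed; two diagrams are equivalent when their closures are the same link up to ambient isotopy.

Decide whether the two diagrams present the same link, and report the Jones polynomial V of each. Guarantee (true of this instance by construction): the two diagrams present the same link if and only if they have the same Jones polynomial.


equivalent: yes
V(D1) = -q^(-11/2) + q^(-9/2) - q^(-7/2) - q^(-3/2)  (w -7, c 9, <D> = A^-15 + A^-7 - A^-3 + A)
V(D2) = -q^(-11/2) + q^(-9/2) - q^(-7/2) - q^(-3/2)  [9 crossings, <D> = A^-15 + A^-7 - A^-3 + A, w = -7]
key observation: Reidemeister moves carry D1 (9 crossings) to D2 (9)


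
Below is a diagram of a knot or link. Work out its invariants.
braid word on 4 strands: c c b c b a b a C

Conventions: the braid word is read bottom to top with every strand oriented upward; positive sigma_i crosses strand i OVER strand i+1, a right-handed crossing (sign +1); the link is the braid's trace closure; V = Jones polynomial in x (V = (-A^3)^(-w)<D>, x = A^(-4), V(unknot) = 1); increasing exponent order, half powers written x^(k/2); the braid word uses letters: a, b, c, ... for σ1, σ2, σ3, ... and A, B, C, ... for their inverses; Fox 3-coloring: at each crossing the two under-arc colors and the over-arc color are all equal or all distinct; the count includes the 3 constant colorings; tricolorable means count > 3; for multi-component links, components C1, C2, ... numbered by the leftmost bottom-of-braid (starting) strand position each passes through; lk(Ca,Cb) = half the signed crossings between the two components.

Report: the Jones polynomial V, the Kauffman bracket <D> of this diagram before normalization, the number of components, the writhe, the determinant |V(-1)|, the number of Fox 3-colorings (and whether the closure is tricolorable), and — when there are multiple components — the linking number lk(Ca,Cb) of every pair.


Jones polynomial: V(x) = x^2 + x^4 - x^5 + x^6 - x^7
<D> = A^-7 - A^-3 + A - A^5 - A^13; writhe +7
components 1, writhe +7 (9 crossings)
3-colorings: 3 of 3^9, det 5 — not tricolorable
note: det 5 = |V(-1)|; not divisible by 3, so not tricolorable


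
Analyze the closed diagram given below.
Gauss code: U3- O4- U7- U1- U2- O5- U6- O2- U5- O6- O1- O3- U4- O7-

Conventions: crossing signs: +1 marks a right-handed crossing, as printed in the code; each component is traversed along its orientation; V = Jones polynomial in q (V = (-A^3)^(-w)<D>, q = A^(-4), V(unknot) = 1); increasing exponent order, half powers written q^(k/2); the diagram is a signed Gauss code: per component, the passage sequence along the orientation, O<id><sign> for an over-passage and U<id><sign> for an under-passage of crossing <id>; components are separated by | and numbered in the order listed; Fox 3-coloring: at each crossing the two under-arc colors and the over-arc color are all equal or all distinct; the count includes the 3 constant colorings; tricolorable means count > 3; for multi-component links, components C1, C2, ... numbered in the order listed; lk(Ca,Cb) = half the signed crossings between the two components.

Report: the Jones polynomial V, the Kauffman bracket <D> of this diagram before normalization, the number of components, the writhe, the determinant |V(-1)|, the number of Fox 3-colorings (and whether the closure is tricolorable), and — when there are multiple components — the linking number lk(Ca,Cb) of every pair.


V(q) = q^-8 - 2q^-7 + q^-6 - 2q^-5 + 2q^-4 + q^-2
bracket: -A^-13 - 2A^-5 + 2A^-1 - A^3 + 2A^7 - A^11, w = -7
1 component, writhe -7, over 7 crossings
det 9, colorings 27 of 3^7 — tricolorable
observation: det 9 = |V(-1)|; divisible by 3, so tricolorable


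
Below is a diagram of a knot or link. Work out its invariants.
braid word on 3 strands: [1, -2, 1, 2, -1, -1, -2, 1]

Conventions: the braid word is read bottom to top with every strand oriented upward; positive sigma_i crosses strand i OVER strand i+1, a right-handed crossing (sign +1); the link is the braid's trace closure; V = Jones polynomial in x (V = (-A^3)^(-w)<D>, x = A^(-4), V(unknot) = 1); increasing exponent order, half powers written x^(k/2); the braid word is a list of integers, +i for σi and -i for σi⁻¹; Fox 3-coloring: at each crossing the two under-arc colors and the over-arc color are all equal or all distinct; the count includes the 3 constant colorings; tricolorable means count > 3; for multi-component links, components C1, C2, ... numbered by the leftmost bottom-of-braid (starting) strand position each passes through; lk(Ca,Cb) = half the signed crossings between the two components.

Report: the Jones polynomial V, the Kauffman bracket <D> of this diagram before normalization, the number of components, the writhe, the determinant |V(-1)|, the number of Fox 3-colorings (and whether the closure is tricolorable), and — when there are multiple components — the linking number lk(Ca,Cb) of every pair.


V = -x^-3 + x^-2 - x^-1 + 3 - x + x^2 - x^3
<D> = -A^-12 + A^-8 - A^-4 + 3 - A^4 + A^8 - A^12 (w = 0)
1 component over 8 crossings, w = 0
27 Fox colorings among 3^8, |V(-1)| = 9: tricolorable
why: |V(-1)| = 9: so tricolorable, since 3 divides 9


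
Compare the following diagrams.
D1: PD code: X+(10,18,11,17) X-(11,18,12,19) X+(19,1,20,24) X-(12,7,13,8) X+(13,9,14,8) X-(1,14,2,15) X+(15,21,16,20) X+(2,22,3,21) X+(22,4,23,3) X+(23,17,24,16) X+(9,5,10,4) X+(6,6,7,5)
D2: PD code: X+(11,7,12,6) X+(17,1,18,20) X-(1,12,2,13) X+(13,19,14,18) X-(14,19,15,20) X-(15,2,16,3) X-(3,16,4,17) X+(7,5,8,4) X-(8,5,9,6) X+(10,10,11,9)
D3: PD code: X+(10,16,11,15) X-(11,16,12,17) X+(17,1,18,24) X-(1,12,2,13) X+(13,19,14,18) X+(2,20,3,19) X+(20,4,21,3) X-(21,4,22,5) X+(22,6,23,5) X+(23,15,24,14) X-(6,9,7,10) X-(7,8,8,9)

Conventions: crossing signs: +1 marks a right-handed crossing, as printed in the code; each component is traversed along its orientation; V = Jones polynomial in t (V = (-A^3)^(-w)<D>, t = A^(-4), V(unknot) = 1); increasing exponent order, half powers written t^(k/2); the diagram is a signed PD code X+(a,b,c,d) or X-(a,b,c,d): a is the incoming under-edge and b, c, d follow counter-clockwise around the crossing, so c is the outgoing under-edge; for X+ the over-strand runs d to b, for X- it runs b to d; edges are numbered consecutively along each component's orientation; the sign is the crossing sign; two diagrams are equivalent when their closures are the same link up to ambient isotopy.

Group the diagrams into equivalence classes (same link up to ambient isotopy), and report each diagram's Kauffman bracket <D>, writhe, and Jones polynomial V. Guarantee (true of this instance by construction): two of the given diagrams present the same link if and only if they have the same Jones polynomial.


classes: {D1, D3} | {D2}
V(D1) = t - t^2 + 2t^3 - t^4 + t^5 - t^6  [12 crossings, <D> = -A^-6 + A^-2 - A^2 + 2A^6 - A^10 + A^14, w = +6]
V(D2) = -t^-4 + t^-3 + t^-1  [10 crossings, <D> = A^4 + A^12 - A^16, w = 0]
D3 (bracket -A^-18 + A^-14 - A^-10 + 2A^-6 - A^-2 + A^2; 12 crossings at w = +2): V = t - t^2 + 2t^3 - t^4 + t^5 - t^6
note: 2 classes among 3 diagrams; unequal V(t) rules out equality


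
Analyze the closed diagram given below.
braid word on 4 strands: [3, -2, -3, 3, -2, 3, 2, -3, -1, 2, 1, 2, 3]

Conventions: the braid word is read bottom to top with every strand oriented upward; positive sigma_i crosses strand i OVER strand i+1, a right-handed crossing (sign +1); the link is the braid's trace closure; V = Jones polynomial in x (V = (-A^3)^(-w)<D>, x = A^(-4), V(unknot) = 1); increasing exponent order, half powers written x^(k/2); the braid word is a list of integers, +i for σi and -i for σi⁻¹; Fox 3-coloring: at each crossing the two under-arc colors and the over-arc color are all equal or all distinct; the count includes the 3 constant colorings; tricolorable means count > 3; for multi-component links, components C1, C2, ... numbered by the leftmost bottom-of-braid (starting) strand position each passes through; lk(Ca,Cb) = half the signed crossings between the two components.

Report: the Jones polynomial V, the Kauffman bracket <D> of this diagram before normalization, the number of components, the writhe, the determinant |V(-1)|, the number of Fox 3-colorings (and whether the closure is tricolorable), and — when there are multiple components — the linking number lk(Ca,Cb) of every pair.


V = -x^-1 + 2 - x + 2x^2 - x^3 + x^4 - x^5
<D> = A^-11 - A^-7 + A^-3 - 2A + A^5 - 2A^9 + A^13 (w = +3)
1 component over 13 crossings, w = +3
9 Fox colorings among 3^13, |V(-1)| = 9: tricolorable
why: |V(-1)| = 9: so tricolorable, since 3 divides 9


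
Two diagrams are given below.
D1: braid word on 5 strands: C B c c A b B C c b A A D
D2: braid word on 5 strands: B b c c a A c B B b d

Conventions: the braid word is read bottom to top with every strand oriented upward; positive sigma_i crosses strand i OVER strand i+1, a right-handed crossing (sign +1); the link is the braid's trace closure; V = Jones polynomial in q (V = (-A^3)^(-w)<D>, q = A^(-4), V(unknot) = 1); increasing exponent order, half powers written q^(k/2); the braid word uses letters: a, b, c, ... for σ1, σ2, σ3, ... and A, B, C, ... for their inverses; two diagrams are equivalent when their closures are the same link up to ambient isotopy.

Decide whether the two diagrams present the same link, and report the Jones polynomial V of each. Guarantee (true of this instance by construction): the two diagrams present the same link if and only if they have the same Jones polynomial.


equivalent: no
V(D1) = q^(-7/2) - 2q^(-5/2) + q^(-3/2) - 2q^(-1/2) + q^(1/2) - q^(3/2)  (w -3, c 13, <D> = A^-15 - A^-11 + 2A^-7 - A^-3 + 2A - A^5)
V(D2) = -q^(1/2) - q^(3/2) - q^(5/2) + q^(9/2)  (w +3, c 11, <D> = -A^-9 + A^-1 + A^3 + A^7)
why: 2 classes among 2 diagrams; unequal V(q) rules out equality


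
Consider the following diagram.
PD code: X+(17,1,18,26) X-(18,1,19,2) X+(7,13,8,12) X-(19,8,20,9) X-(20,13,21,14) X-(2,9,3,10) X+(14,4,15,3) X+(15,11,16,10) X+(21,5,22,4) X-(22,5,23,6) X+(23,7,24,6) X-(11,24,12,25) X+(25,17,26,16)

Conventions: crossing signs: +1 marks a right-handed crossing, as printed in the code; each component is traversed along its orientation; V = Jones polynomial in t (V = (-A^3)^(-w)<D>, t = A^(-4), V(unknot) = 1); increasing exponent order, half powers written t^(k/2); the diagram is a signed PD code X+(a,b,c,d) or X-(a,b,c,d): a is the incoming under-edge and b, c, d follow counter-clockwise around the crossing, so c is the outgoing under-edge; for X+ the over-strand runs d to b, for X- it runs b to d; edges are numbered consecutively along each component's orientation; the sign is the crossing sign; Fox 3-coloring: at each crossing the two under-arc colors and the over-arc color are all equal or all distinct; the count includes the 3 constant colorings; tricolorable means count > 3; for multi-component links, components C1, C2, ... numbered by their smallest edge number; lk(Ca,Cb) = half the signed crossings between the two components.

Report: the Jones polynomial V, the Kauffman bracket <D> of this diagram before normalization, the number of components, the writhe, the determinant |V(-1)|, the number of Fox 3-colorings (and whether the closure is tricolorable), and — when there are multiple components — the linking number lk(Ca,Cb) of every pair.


V(t) = t^-2 - t^-1 + 2 - 2t + t^2 - t^3 + t^4
bracket: -A^-13 + A^-9 - A^-5 + 2A^-1 - 2A^3 + A^7 - A^11, w = +1
1 component, writhe +1, over 13 crossings
det 9, colorings 9 of 3^13 — tricolorable
observation: V spans 6 powers of t: at least 6 crossings in any diagram
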